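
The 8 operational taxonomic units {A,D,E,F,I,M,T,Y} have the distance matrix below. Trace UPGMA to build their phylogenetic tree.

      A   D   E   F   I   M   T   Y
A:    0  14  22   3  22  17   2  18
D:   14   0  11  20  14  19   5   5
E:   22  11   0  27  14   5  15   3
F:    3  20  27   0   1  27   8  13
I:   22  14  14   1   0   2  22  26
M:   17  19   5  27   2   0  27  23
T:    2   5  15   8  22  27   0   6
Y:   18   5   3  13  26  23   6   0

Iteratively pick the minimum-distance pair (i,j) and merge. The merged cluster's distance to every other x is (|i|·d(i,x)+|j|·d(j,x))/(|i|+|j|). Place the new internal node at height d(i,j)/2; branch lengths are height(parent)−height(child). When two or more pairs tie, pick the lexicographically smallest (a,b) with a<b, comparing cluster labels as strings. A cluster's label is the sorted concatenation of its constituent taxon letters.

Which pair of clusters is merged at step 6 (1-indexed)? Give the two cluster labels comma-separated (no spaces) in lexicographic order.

FI,M

step 1: merge (F,I) at d=1; branch lengths F→1/2, I→1/2; new cluster FI
  updated: d(A,FI)=25/2, d(D,FI)=17, d(E,FI)=41/2, d(FI,M)=29/2, d(FI,T)=15, d(FI,Y)=39/2
step 2: merge (A,T) at d=2; branch lengths A→1, T→1; new cluster AT
  updated: d(AT,D)=19/2, d(AT,E)=37/2, d(AT,FI)=55/4, d(AT,M)=22, d(AT,Y)=12
step 3: merge (E,Y) at d=3; branch lengths E→3/2, Y→3/2; new cluster EY
  updated: d(AT,EY)=61/4, d(D,EY)=8, d(EY,FI)=20, d(EY,M)=14
step 4: merge (D,EY) at d=8; branch lengths D→4, EY→5/2; new cluster DEY
  updated: d(AT,DEY)=40/3, d(DEY,FI)=19, d(DEY,M)=47/3
step 5: merge (AT,DEY) at d=40/3; branch lengths AT→17/3, DEY→8/3; new cluster ADETY
  updated: d(ADETY,FI)=169/10, d(ADETY,M)=91/5
step 6: merge (FI,M) at d=29/2; branch lengths FI→27/4, M→29/4; new cluster FIM
  updated: d(ADETY,FIM)=52/3
step 7: merge (ADETY,FIM) at d=52/3; branch lengths ADETY→2, FIM→17/12; new cluster ADEFIMTY
final tree: (((A:1,T:1):17/3,(D:4,(E:3/2,Y:3/2):5/2):8/3):2,((F:1/2,I:1/2):27/4,M:29/4):17/12)
total length: 153/4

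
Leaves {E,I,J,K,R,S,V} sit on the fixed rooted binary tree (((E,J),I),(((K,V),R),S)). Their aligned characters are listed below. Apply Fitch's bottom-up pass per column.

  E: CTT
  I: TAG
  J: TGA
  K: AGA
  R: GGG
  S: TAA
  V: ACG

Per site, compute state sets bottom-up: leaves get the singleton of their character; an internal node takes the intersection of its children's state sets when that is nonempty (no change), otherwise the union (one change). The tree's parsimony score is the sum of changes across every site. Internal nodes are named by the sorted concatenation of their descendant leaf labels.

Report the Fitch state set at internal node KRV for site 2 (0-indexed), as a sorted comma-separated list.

EJ@0: {C} ∪ {T} = {C,T} (union, +1)
EIJ@0: {C,T} ∩ {T} = {T} (intersection, +0)
KV@0: {A} ∩ {A} = {A} (intersection, +0)
KRV@0: {A} ∪ {G} = {A,G} (union, +1)
KRSV@0: {A,G} ∪ {T} = {A,G,T} (union, +1)
EIJKRSV@0: {T} ∩ {A,G,T} = {T} (intersection, +0)
EJ@1: {T} ∪ {G} = {G,T} (union, +1)
EIJ@1: {G,T} ∪ {A} = {A,G,T} (union, +1)
KV@1: {G} ∪ {C} = {C,G} (union, +1)
KRV@1: {C,G} ∩ {G} = {G} (intersection, +0)
KRSV@1: {G} ∪ {A} = {A,G} (union, +1)
EIJKRSV@1: {A,G,T} ∩ {A,G} = {A,G} (intersection, +0)
EJ@2: {T} ∪ {A} = {A,T} (union, +1)
EIJ@2: {A,T} ∪ {G} = {A,G,T} (union, +1)
KV@2: {A} ∪ {G} = {A,G} (union, +1)
KRV@2: {A,G} ∩ {G} = {G} (intersection, +0)
KRSV@2: {G} ∪ {A} = {A,G} (union, +1)
EIJKRSV@2: {A,G,T} ∩ {A,G} = {A,G} (intersection, +0)
per-site changes: [3, 4, 4]; total = 11

G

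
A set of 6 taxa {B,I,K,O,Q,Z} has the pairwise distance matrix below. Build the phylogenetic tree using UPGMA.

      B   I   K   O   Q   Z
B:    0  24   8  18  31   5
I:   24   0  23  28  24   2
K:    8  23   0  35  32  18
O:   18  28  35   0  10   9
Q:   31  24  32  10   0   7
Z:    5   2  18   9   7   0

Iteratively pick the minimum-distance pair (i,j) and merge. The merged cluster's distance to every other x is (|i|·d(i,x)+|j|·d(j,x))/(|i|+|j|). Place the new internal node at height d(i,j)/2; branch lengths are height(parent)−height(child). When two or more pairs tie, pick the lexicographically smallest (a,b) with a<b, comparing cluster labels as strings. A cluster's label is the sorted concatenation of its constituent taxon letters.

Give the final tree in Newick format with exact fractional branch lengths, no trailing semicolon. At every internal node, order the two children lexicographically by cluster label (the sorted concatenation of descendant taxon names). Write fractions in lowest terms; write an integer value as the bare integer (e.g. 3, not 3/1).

step 1: merge (I,Z) at d=2; branch lengths I→1, Z→1; new cluster IZ
  updated: d(B,IZ)=29/2, d(IZ,K)=41/2, d(IZ,O)=37/2, d(IZ,Q)=31/2
step 2: merge (B,K) at d=8; branch lengths B→4, K→4; new cluster BK
  updated: d(BK,IZ)=35/2, d(BK,O)=53/2, d(BK,Q)=63/2
step 3: merge (O,Q) at d=10; branch lengths O→5, Q→5; new cluster OQ
  updated: d(BK,OQ)=29, d(IZ,OQ)=17
step 4: merge (IZ,OQ) at d=17; branch lengths IZ→15/2, OQ→7/2; new cluster IOQZ
  updated: d(BK,IOQZ)=93/4
step 5: merge (BK,IOQZ) at d=93/4; branch lengths BK→61/8, IOQZ→25/8; new cluster BIKOQZ
final tree: ((B:4,K:4):61/8,((I:1,Z:1):15/2,(O:5,Q:5):7/2):25/8)
total length: 167/4

((B:4,K:4):61/8,((I:1,Z:1):15/2,(O:5,Q:5):7/2):25/8)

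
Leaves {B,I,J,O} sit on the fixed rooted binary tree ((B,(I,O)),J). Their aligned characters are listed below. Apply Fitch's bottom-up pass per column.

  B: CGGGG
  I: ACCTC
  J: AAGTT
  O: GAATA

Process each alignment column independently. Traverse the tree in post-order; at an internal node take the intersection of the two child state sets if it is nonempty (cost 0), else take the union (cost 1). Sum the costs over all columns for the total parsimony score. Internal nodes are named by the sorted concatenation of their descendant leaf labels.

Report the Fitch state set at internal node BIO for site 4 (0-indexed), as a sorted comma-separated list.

site 0, node IO: I={A} ∪ O={G} → {A,G} (+1)
site 0, node BIO: B={C} ∪ IO={A,G} → {A,C,G} (+1)
site 0, node BIJO: BIO={A,C,G} ∩ J={A} → {A} (+0)
site 1, node IO: I={C} ∪ O={A} → {A,C} (+1)
site 1, node BIO: B={G} ∪ IO={A,C} → {A,C,G} (+1)
site 1, node BIJO: BIO={A,C,G} ∩ J={A} → {A} (+0)
site 2, node IO: I={C} ∪ O={A} → {A,C} (+1)
site 2, node BIO: B={G} ∪ IO={A,C} → {A,C,G} (+1)
site 2, node BIJO: BIO={A,C,G} ∩ J={G} → {G} (+0)
site 3, node IO: I={T} ∩ O={T} → {T} (+0)
site 3, node BIO: B={G} ∪ IO={T} → {G,T} (+1)
site 3, node BIJO: BIO={G,T} ∩ J={T} → {T} (+0)
site 4, node IO: I={C} ∪ O={A} → {A,C} (+1)
site 4, node BIO: B={G} ∪ IO={A,C} → {A,C,G} (+1)
site 4, node BIJO: BIO={A,C,G} ∪ J={T} → {A,C,G,T} (+1)
per-site changes: [2, 2, 2, 1, 3]; total = 10

A,C,G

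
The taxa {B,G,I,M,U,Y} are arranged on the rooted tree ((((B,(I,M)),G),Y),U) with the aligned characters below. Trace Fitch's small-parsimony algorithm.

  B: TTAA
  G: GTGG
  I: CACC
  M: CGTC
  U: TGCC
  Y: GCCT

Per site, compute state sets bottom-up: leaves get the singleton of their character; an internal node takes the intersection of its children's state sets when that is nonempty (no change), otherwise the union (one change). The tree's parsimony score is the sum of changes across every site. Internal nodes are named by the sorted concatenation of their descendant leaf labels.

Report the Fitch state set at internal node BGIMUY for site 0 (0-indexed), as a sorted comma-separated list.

G,T

site 0, node IM: I={C} ∩ M={C} → {C} (+0)
site 0, node BIM: B={T} ∪ IM={C} → {C,T} (+1)
site 0, node BGIM: BIM={C,T} ∪ G={G} → {C,G,T} (+1)
site 0, node BGIMY: BGIM={C,G,T} ∩ Y={G} → {G} (+0)
site 0, node BGIMUY: BGIMY={G} ∪ U={T} → {G,T} (+1)
site 1, node IM: I={A} ∪ M={G} → {A,G} (+1)
site 1, node BIM: B={T} ∪ IM={A,G} → {A,G,T} (+1)
site 1, node BGIM: BIM={A,G,T} ∩ G={T} → {T} (+0)
site 1, node BGIMY: BGIM={T} ∪ Y={C} → {C,T} (+1)
site 1, node BGIMUY: BGIMY={C,T} ∪ U={G} → {C,G,T} (+1)
site 2, node IM: I={C} ∪ M={T} → {C,T} (+1)
site 2, node BIM: B={A} ∪ IM={C,T} → {A,C,T} (+1)
site 2, node BGIM: BIM={A,C,T} ∪ G={G} → {A,C,G,T} (+1)
site 2, node BGIMY: BGIM={A,C,G,T} ∩ Y={C} → {C} (+0)
site 2, node BGIMUY: BGIMY={C} ∩ U={C} → {C} (+0)
site 3, node IM: I={C} ∩ M={C} → {C} (+0)
site 3, node BIM: B={A} ∪ IM={C} → {A,C} (+1)
site 3, node BGIM: BIM={A,C} ∪ G={G} → {A,C,G} (+1)
site 3, node BGIMY: BGIM={A,C,G} ∪ Y={T} → {A,C,G,T} (+1)
site 3, node BGIMUY: BGIMY={A,C,G,T} ∩ U={C} → {C} (+0)
per-site changes: [3, 4, 3, 3]; total = 13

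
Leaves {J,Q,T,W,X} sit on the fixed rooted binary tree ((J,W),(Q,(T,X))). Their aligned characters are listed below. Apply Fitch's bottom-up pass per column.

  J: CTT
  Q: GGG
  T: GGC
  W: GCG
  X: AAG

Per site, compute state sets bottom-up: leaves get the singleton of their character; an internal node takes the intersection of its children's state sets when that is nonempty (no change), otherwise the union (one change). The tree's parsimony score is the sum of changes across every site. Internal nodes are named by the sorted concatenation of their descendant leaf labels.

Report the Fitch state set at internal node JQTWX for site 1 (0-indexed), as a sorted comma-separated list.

C,G,T

site 0, node JW: J={C} ∪ W={G} → {C,G} (+1)
site 0, node TX: T={G} ∪ X={A} → {A,G} (+1)
site 0, node QTX: Q={G} ∩ TX={A,G} → {G} (+0)
site 0, node JQTWX: JW={C,G} ∩ QTX={G} → {G} (+0)
site 1, node JW: J={T} ∪ W={C} → {C,T} (+1)
site 1, node TX: T={G} ∪ X={A} → {A,G} (+1)
site 1, node QTX: Q={G} ∩ TX={A,G} → {G} (+0)
site 1, node JQTWX: JW={C,T} ∪ QTX={G} → {C,G,T} (+1)
site 2, node JW: J={T} ∪ W={G} → {G,T} (+1)
site 2, node TX: T={C} ∪ X={G} → {C,G} (+1)
site 2, node QTX: Q={G} ∩ TX={C,G} → {G} (+0)
site 2, node JQTWX: JW={G,T} ∩ QTX={G} → {G} (+0)
per-site changes: [2, 3, 2]; total = 7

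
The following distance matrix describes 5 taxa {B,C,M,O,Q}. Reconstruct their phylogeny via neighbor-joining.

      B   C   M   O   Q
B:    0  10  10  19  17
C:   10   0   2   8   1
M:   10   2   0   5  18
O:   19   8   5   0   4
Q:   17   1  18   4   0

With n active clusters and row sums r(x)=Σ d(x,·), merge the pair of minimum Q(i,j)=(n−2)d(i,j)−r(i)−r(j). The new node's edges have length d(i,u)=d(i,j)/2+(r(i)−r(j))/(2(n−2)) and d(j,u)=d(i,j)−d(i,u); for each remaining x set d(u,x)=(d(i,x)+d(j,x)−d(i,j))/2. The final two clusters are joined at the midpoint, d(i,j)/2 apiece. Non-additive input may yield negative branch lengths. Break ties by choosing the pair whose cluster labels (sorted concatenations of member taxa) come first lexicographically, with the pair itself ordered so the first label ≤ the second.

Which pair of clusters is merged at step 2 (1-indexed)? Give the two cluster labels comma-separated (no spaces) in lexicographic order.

B,M

1. join O+Q (d=4, Q=-64) ⇒ OQ; edges |O|=4/3, |Q|=8/3
  updated: d(B,OQ)=16, d(C,OQ)=5/2, d(M,OQ)=19/2
2. join B+M (d=10, Q=-75/2) ⇒ BM; edges |B|=69/8, |M|=11/8
  updated: d(BM,C)=1, d(BM,OQ)=31/4
3. join BM+C (d=1, Q=-45/4) ⇒ BCM; edges |BM|=25/8, |C|=-17/8
  updated: d(BCM,OQ)=37/8
4. join BCM+OQ (d=37/8) ⇒ BCMOQ; edges |BCM|=37/16, |OQ|=37/16
final tree: (((B:69/8,M:11/8):25/8,C:-17/8):37/16,(O:4/3,Q:8/3):37/16)
total length: 157/8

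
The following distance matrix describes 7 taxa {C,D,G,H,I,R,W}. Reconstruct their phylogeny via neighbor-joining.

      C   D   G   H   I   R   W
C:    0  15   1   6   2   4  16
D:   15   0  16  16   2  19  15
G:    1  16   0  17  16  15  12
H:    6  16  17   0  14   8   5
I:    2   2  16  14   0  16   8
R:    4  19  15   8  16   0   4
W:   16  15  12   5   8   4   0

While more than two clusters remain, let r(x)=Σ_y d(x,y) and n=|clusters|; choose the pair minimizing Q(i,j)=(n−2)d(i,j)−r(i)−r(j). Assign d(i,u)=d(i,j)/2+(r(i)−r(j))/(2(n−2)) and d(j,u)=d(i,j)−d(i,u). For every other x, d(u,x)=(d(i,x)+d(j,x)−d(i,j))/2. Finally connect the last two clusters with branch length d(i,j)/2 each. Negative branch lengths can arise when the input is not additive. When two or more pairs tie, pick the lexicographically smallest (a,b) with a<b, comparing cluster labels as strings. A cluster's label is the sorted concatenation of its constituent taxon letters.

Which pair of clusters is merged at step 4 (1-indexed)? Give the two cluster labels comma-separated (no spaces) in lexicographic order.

CDGI,H

step 1: merge (D,I) at d=2, Q=-131; branch lengths D→7/2, I→-3/2; new cluster DI
  updated: d(C,DI)=15/2, d(DI,G)=15, d(DI,H)=14, d(DI,R)=33/2, d(DI,W)=21/2
step 2: merge (C,G) at d=1, Q=-181/2; branch lengths C→-43/16, G→59/16; new cluster CG
  updated: d(CG,DI)=43/4, d(CG,H)=11, d(CG,R)=9, d(CG,W)=27/2
step 3: merge (CG,DI) at d=43/4, Q=-255/4; branch lengths CG→33/8, DI→53/8; new cluster CDGI
  updated: d(CDGI,H)=57/8, d(CDGI,R)=59/8, d(CDGI,W)=53/8
step 4: merge (CDGI,H) at d=57/8, Q=-27; branch lengths CDGI→61/16, H→53/16; new cluster CDGHI
  updated: d(CDGHI,R)=33/8, d(CDGHI,W)=9/4
step 5: merge (CDGHI,R) at d=33/8, Q=-83/8; branch lengths CDGHI→19/16, R→47/16; new cluster CDGHIR
  updated: d(CDGHIR,W)=17/16
step 6: merge (CDGHIR,W) at d=17/16; branch lengths CDGHIR→17/32, W→17/32; new cluster CDGHIRW
final tree: (((((C:-43/16,G:59/16):33/8,(D:7/2,I:-3/2):53/8):61/16,H:53/16):19/16,R:47/16):17/32,W:17/32)
total length: 417/16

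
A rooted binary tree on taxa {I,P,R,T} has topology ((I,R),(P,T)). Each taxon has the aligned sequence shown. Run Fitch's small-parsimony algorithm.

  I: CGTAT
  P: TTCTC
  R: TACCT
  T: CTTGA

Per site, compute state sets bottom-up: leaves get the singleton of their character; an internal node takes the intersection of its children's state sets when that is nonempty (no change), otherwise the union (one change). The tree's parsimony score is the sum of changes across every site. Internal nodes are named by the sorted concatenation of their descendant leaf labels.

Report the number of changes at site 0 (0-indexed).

site 0, node IR: I={C} ∪ R={T} → {C,T} (+1)
site 0, node PT: P={T} ∪ T={C} → {C,T} (+1)
site 0, node IPRT: IR={C,T} ∩ PT={C,T} → {C,T} (+0)
site 1, node IR: I={G} ∪ R={A} → {A,G} (+1)
site 1, node PT: P={T} ∩ T={T} → {T} (+0)
site 1, node IPRT: IR={A,G} ∪ PT={T} → {A,G,T} (+1)
site 2, node IR: I={T} ∪ R={C} → {C,T} (+1)
site 2, node PT: P={C} ∪ T={T} → {C,T} (+1)
site 2, node IPRT: IR={C,T} ∩ PT={C,T} → {C,T} (+0)
site 3, node IR: I={A} ∪ R={C} → {A,C} (+1)
site 3, node PT: P={T} ∪ T={G} → {G,T} (+1)
site 3, node IPRT: IR={A,C} ∪ PT={G,T} → {A,C,G,T} (+1)
site 4, node IR: I={T} ∩ R={T} → {T} (+0)
site 4, node PT: P={C} ∪ T={A} → {A,C} (+1)
site 4, node IPRT: IR={T} ∪ PT={A,C} → {A,C,T} (+1)
per-site changes: [2, 2, 2, 3, 2]; total = 11

2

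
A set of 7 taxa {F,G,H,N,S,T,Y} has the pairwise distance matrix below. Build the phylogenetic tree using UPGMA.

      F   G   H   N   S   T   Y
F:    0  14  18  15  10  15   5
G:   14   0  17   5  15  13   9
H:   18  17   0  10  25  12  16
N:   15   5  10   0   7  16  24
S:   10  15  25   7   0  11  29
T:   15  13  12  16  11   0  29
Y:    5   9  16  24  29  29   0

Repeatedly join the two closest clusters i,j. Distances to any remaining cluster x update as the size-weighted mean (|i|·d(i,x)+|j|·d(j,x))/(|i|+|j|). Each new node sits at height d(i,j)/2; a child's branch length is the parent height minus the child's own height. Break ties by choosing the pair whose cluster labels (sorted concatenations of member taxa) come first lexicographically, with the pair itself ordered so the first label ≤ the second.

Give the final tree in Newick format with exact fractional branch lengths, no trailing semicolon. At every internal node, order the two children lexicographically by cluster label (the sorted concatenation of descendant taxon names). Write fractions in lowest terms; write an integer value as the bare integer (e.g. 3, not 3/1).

step 1: merge (F,Y) at d=5; branch lengths F→5/2, Y→5/2; new cluster FY
  updated: d(FY,G)=23/2, d(FY,H)=17, d(FY,N)=39/2, d(FY,S)=39/2, d(FY,T)=22
step 2: merge (G,N) at d=5; branch lengths G→5/2, N→5/2; new cluster GN
  updated: d(FY,GN)=31/2, d(GN,H)=27/2, d(GN,S)=11, d(GN,T)=29/2
step 3: merge (GN,S) at d=11; branch lengths GN→3, S→11/2; new cluster GNS
  updated: d(FY,GNS)=101/6, d(GNS,H)=52/3, d(GNS,T)=40/3
step 4: merge (H,T) at d=12; branch lengths H→6, T→6; new cluster HT
  updated: d(FY,HT)=39/2, d(GNS,HT)=46/3
step 5: merge (GNS,HT) at d=46/3; branch lengths GNS→13/6, HT→5/3; new cluster GHNST
  updated: d(FY,GHNST)=179/10
step 6: merge (FY,GHNST) at d=179/10; branch lengths FY→129/20, GHNST→77/60; new cluster FGHNSTY
final tree: ((F:5/2,Y:5/2):129/20,(((G:5/2,N:5/2):3,S:11/2):13/6,(H:6,T:6):5/3):77/60)
total length: 631/15

((F:5/2,Y:5/2):129/20,(((G:5/2,N:5/2):3,S:11/2):13/6,(H:6,T:6):5/3):77/60)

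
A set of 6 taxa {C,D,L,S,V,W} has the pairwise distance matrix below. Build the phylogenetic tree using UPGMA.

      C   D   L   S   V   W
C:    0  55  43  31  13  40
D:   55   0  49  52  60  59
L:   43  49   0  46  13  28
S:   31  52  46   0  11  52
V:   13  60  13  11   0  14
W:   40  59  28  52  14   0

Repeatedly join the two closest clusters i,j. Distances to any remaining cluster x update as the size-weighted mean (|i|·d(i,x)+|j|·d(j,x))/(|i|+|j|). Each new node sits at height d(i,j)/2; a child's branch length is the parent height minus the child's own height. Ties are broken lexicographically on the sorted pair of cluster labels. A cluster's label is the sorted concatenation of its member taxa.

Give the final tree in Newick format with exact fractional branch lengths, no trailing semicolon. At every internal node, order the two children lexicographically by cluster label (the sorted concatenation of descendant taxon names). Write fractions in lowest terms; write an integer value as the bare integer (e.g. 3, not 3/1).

(((C:11,(S:11/2,V:11/2):11/2):19/3,(L:14,W:14):10/3):61/6,D:55/2)

1. join S+V (d=11) ⇒ SV; edges |S|=11/2, |V|=11/2
  updated: d(C,SV)=22, d(D,SV)=56, d(L,SV)=59/2, d(SV,W)=33
2. join C+SV (d=22) ⇒ CSV; edges |C|=11, |SV|=11/2
  updated: d(CSV,D)=167/3, d(CSV,L)=34, d(CSV,W)=106/3
3. join L+W (d=28) ⇒ LW; edges |L|=14, |W|=14
  updated: d(CSV,LW)=104/3, d(D,LW)=54
4. join CSV+LW (d=104/3) ⇒ CLSVW; edges |CSV|=19/3, |LW|=10/3
  updated: d(CLSVW,D)=55
5. join CLSVW+D (d=55) ⇒ CDLSVW; edges |CLSVW|=61/6, |D|=55/2
final tree: (((C:11,(S:11/2,V:11/2):11/2):19/3,(L:14,W:14):10/3):61/6,D:55/2)
total length: 617/6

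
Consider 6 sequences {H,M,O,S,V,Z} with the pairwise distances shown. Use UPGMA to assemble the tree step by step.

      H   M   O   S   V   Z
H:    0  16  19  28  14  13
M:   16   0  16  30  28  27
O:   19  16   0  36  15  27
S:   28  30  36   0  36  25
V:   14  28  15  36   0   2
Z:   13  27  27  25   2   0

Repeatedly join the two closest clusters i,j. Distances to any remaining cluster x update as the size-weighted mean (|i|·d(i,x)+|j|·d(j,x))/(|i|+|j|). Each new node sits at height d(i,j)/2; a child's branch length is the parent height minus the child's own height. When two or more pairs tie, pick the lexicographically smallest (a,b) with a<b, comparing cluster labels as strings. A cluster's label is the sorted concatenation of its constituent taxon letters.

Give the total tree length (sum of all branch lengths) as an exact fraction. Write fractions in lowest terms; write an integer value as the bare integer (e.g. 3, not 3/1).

231/4

1. join V+Z (d=2) ⇒ VZ; edges |V|=1, |Z|=1
  updated: d(H,VZ)=27/2, d(M,VZ)=55/2, d(O,VZ)=21, d(S,VZ)=61/2
2. join H+VZ (d=27/2) ⇒ HVZ; edges |H|=27/4, |VZ|=23/4
  updated: d(HVZ,M)=71/3, d(HVZ,O)=61/3, d(HVZ,S)=89/3
3. join M+O (d=16) ⇒ MO; edges |M|=8, |O|=8
  updated: d(HVZ,MO)=22, d(MO,S)=33
4. join HVZ+MO (d=22) ⇒ HMOVZ; edges |HVZ|=17/4, |MO|=3
  updated: d(HMOVZ,S)=31
5. join HMOVZ+S (d=31) ⇒ HMOSVZ; edges |HMOVZ|=9/2, |S|=31/2
final tree: (((H:27/4,(V:1,Z:1):23/4):17/4,(M:8,O:8):3):9/2,S:31/2)
total length: 231/4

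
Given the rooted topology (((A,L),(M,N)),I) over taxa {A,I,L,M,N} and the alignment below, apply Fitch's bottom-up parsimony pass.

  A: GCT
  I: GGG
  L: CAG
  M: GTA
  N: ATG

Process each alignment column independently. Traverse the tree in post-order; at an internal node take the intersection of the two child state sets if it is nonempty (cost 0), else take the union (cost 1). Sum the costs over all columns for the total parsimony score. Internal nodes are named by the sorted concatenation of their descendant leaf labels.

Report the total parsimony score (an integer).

7

site 0, node AL: A={G} ∪ L={C} → {C,G} (+1)
site 0, node MN: M={G} ∪ N={A} → {A,G} (+1)
site 0, node ALMN: AL={C,G} ∩ MN={A,G} → {G} (+0)
site 0, node AILMN: ALMN={G} ∩ I={G} → {G} (+0)
site 1, node AL: A={C} ∪ L={A} → {A,C} (+1)
site 1, node MN: M={T} ∩ N={T} → {T} (+0)
site 1, node ALMN: AL={A,C} ∪ MN={T} → {A,C,T} (+1)
site 1, node AILMN: ALMN={A,C,T} ∪ I={G} → {A,C,G,T} (+1)
site 2, node AL: A={T} ∪ L={G} → {G,T} (+1)
site 2, node MN: M={A} ∪ N={G} → {A,G} (+1)
site 2, node ALMN: AL={G,T} ∩ MN={A,G} → {G} (+0)
site 2, node AILMN: ALMN={G} ∩ I={G} → {G} (+0)
per-site changes: [2, 3, 2]; total = 7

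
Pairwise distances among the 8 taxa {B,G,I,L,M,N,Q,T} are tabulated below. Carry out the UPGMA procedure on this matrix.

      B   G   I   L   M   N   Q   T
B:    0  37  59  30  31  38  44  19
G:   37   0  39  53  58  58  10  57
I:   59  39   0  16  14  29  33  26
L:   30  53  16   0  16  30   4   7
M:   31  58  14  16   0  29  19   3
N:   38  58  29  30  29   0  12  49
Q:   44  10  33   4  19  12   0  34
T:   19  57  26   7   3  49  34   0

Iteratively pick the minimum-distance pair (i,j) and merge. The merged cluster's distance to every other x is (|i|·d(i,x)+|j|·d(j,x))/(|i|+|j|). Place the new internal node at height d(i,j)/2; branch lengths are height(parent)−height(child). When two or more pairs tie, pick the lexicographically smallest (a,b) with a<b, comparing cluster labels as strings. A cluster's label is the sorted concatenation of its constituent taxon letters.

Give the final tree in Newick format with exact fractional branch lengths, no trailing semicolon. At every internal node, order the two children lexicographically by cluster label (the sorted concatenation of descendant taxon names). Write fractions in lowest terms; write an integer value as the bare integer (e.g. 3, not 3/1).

1. join M+T (d=3) ⇒ MT; edges |M|=3/2, |T|=3/2
  updated: d(B,MT)=25, d(G,MT)=115/2, d(I,MT)=20, d(L,MT)=23/2, d(MT,N)=39, d(MT,Q)=53/2
2. join L+Q (d=4) ⇒ LQ; edges |L|=2, |Q|=2
  updated: d(B,LQ)=37, d(G,LQ)=63/2, d(I,LQ)=49/2, d(LQ,MT)=19, d(LQ,N)=21
3. join LQ+MT (d=19) ⇒ LMQT; edges |LQ|=15/2, |MT|=8
  updated: d(B,LMQT)=31, d(G,LMQT)=89/2, d(I,LMQT)=89/4, d(LMQT,N)=30
4. join I+LMQT (d=89/4) ⇒ ILMQT; edges |I|=89/8, |LMQT|=13/8
  updated: d(B,ILMQT)=183/5, d(G,ILMQT)=217/5, d(ILMQT,N)=149/5
5. join ILMQT+N (d=149/5) ⇒ ILMNQT; edges |ILMQT|=151/40, |N|=149/10
  updated: d(B,ILMNQT)=221/6, d(G,ILMNQT)=275/6
6. join B+ILMNQT (d=221/6) ⇒ BILMNQT; edges |B|=221/12, |ILMNQT|=211/60
  updated: d(BILMNQT,G)=312/7
7. join BILMNQT+G (d=312/7) ⇒ BGILMNQT; edges |BILMNQT|=325/84, |G|=156/7
final tree: ((B:221/12,((I:89/8,((L:2,Q:2):15/2,(M:3/2,T:3/2):8):13/8):151/40,N:149/10):211/60):325/84,G:156/7)
total length: 85691/840

((B:221/12,((I:89/8,((L:2,Q:2):15/2,(M:3/2,T:3/2):8):13/8):151/40,N:149/10):211/60):325/84,G:156/7)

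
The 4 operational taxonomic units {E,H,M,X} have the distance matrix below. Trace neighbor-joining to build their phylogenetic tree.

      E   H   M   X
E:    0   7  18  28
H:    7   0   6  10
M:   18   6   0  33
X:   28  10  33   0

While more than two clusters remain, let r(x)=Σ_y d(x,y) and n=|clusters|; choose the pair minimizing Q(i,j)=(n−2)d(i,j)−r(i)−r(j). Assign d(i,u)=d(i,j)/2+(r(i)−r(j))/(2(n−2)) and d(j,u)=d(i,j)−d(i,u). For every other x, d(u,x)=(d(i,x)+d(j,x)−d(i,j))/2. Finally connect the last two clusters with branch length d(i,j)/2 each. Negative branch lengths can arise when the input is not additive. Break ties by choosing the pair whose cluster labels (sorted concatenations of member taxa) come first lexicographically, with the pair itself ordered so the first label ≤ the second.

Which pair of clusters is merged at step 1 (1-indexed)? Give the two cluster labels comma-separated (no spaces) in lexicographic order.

step 1: merge (E,M) at d=18, Q=-74; branch lengths E→8, M→10; new cluster EM
  updated: d(EM,H)=-5/2, d(EM,X)=43/2
step 2: merge (EM,H) at d=-5/2, Q=-29; branch lengths EM→9/2, H→-7; new cluster EHM
  updated: d(EHM,X)=17
step 3: merge (EHM,X) at d=17; branch lengths EHM→17/2, X→17/2; new cluster EHMX
final tree: (((E:8,M:10):9/2,H:-7):17/2,X:17/2)
total length: 65/2

E,M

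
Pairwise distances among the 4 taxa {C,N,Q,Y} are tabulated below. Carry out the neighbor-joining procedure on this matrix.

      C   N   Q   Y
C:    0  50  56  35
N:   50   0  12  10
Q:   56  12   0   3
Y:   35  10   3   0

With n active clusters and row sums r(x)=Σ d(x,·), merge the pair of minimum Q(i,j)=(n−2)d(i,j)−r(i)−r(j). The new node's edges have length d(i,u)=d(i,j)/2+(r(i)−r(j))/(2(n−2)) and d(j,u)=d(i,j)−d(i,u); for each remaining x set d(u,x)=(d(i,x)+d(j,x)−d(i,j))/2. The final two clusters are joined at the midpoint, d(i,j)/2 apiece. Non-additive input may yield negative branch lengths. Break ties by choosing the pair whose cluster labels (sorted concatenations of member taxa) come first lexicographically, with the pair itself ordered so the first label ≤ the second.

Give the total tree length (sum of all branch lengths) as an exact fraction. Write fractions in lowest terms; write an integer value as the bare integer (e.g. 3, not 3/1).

213/4

iteration 1: select C,Y (d=35, Q=-119); attach at lengths (163/4, -23/4); label the merged cluster CY
  updated: d(CY,N)=25/2, d(CY,Q)=12
iteration 2: select CY,N (d=25/2, Q=-73/2); attach at lengths (25/4, 25/4); label the merged cluster CNY
  updated: d(CNY,Q)=23/4
iteration 3: select CNY,Q (d=23/4); attach at lengths (23/8, 23/8); label the merged cluster CNQY
final tree: (((C:163/4,Y:-23/4):25/4,N:25/4):23/8,Q:23/8)
total length: 213/4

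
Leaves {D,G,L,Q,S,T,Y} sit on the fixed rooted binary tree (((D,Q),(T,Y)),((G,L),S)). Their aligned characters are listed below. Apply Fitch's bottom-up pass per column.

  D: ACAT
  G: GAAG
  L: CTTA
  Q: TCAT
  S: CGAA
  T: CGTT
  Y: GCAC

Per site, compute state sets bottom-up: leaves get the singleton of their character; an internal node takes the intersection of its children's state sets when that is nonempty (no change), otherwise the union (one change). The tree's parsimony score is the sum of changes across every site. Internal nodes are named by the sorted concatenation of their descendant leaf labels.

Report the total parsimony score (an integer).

13

DQ@0: {A} ∪ {T} = {A,T} (union, +1)
TY@0: {C} ∪ {G} = {C,G} (union, +1)
DQTY@0: {A,T} ∪ {C,G} = {A,C,G,T} (union, +1)
GL@0: {G} ∪ {C} = {C,G} (union, +1)
GLS@0: {C,G} ∩ {C} = {C} (intersection, +0)
DGLQSTY@0: {A,C,G,T} ∩ {C} = {C} (intersection, +0)
DQ@1: {C} ∩ {C} = {C} (intersection, +0)
TY@1: {G} ∪ {C} = {C,G} (union, +1)
DQTY@1: {C} ∩ {C,G} = {C} (intersection, +0)
GL@1: {A} ∪ {T} = {A,T} (union, +1)
GLS@1: {A,T} ∪ {G} = {A,G,T} (union, +1)
DGLQSTY@1: {C} ∪ {A,G,T} = {A,C,G,T} (union, +1)
DQ@2: {A} ∩ {A} = {A} (intersection, +0)
TY@2: {T} ∪ {A} = {A,T} (union, +1)
DQTY@2: {A} ∩ {A,T} = {A} (intersection, +0)
GL@2: {A} ∪ {T} = {A,T} (union, +1)
GLS@2: {A,T} ∩ {A} = {A} (intersection, +0)
DGLQSTY@2: {A} ∩ {A} = {A} (intersection, +0)
DQ@3: {T} ∩ {T} = {T} (intersection, +0)
TY@3: {T} ∪ {C} = {C,T} (union, +1)
DQTY@3: {T} ∩ {C,T} = {T} (intersection, +0)
GL@3: {G} ∪ {A} = {A,G} (union, +1)
GLS@3: {A,G} ∩ {A} = {A} (intersection, +0)
DGLQSTY@3: {T} ∪ {A} = {A,T} (union, +1)
per-site changes: [4, 4, 2, 3]; total = 13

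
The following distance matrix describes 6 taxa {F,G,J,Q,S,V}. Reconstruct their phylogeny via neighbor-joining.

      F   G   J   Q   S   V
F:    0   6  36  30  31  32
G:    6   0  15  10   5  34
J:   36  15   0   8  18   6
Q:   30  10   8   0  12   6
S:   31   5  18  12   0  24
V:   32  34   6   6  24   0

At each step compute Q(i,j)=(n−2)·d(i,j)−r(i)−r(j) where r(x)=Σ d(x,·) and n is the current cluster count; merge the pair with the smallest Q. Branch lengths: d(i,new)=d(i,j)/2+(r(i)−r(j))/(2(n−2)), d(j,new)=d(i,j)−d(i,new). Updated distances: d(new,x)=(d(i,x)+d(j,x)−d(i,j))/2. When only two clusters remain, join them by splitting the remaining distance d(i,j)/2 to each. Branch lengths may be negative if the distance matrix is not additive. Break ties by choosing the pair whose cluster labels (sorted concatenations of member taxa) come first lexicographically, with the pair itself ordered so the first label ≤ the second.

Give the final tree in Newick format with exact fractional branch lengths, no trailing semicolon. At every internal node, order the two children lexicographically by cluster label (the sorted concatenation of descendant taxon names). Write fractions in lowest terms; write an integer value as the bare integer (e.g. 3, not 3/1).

iteration 1: select F,G (d=6, Q=-181); attach at lengths (89/8, -41/8); label the merged cluster FG
  updated: d(FG,J)=45/2, d(FG,Q)=17, d(FG,S)=15, d(FG,V)=30
iteration 2: select FG,S (d=15, Q=-217/2); attach at lengths (121/12, 59/12); label the merged cluster FGS
  updated: d(FGS,J)=51/4, d(FGS,Q)=7, d(FGS,V)=39/2
iteration 3: select FGS,Q (d=7, Q=-185/4); attach at lengths (129/16, -17/16); label the merged cluster FGQS
  updated: d(FGQS,J)=55/8, d(FGQS,V)=37/4
iteration 4: select FGQS,J (d=55/8, Q=-177/8); attach at lengths (81/16, 29/16); label the merged cluster FGJQS
  updated: d(FGJQS,V)=67/16
iteration 5: select FGJQS,V (d=67/16); attach at lengths (67/32, 67/32); label the merged cluster FGJQSV
final tree: (((((F:89/8,G:-41/8):121/12,S:59/12):129/16,Q:-17/16):81/16,J:29/16):67/32,V:67/32)
total length: 625/16

(((((F:89/8,G:-41/8):121/12,S:59/12):129/16,Q:-17/16):81/16,J:29/16):67/32,V:67/32)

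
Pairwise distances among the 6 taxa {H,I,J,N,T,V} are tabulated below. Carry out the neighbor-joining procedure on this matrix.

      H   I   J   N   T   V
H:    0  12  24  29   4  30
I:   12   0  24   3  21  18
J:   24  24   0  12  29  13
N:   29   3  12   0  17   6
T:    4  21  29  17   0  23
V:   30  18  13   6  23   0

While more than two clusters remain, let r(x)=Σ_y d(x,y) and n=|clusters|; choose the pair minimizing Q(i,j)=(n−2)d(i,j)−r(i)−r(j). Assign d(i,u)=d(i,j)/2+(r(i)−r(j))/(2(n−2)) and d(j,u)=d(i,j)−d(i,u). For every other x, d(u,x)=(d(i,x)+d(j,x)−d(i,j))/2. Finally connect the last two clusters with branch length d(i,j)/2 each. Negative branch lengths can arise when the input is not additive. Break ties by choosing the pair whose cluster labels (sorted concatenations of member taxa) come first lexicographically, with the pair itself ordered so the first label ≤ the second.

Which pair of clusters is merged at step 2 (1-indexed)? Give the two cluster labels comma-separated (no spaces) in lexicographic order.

HT,I

iteration 1: select H,T (d=4, Q=-177); attach at lengths (21/8, 11/8); label the merged cluster HT
  updated: d(HT,I)=29/2, d(HT,J)=49/2, d(HT,N)=21, d(HT,V)=49/2
iteration 2: select HT,I (d=29/2, Q=-201/2); attach at lengths (137/12, 37/12); label the merged cluster HIT
  updated: d(HIT,J)=17, d(HIT,N)=19/4, d(HIT,V)=14
iteration 3: select HIT,N (d=19/4, Q=-49); attach at lengths (45/8, -7/8); label the merged cluster HINT
  updated: d(HINT,J)=97/8, d(HINT,V)=61/8
iteration 4: select HINT,J (d=97/8, Q=-131/4); attach at lengths (27/8, 35/4); label the merged cluster HIJNT
  updated: d(HIJNT,V)=17/4
iteration 5: select HIJNT,V (d=17/4); attach at lengths (17/8, 17/8); label the merged cluster HIJNTV
final tree: (((((H:21/8,T:11/8):137/12,I:37/12):45/8,N:-7/8):27/8,J:35/4):17/8,V:17/8)
total length: 317/8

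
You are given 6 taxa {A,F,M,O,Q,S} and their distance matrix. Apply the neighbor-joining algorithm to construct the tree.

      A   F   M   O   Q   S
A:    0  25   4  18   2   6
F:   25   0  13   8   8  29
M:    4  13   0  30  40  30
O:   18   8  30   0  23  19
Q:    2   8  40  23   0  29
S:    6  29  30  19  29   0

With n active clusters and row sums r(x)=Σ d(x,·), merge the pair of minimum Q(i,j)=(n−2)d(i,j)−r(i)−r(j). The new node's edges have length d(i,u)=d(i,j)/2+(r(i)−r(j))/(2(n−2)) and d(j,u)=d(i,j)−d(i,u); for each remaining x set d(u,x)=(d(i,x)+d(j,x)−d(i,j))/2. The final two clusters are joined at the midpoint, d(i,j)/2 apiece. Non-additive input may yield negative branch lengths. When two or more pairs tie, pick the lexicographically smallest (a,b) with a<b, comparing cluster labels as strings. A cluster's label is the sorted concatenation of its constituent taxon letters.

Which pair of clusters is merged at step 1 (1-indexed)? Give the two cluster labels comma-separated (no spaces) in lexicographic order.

A,M

step 1: merge (A,M) at d=4, Q=-156; branch lengths A→-23/4, M→39/4; new cluster AM
  updated: d(AM,F)=17, d(AM,O)=22, d(AM,Q)=19, d(AM,S)=16
step 2: merge (AM,S) at d=16, Q=-119; branch lengths AM→29/6, S→67/6; new cluster AMS
  updated: d(AMS,F)=15, d(AMS,O)=25/2, d(AMS,Q)=16
step 3: merge (AMS,O) at d=25/2, Q=-62; branch lengths AMS→25/4, O→25/4; new cluster AMOS
  updated: d(AMOS,F)=21/4, d(AMOS,Q)=53/4
step 4: merge (AMOS,F) at d=21/4, Q=-53/2; branch lengths AMOS→21/4, F→0; new cluster AFMOS
  updated: d(AFMOS,Q)=8
step 5: merge (AFMOS,Q) at d=8; branch lengths AFMOS→4, Q→4; new cluster AFMOQS
final tree: (((((A:-23/4,M:39/4):29/6,S:67/6):25/4,O:25/4):21/4,F:0):4,Q:4)
total length: 183/4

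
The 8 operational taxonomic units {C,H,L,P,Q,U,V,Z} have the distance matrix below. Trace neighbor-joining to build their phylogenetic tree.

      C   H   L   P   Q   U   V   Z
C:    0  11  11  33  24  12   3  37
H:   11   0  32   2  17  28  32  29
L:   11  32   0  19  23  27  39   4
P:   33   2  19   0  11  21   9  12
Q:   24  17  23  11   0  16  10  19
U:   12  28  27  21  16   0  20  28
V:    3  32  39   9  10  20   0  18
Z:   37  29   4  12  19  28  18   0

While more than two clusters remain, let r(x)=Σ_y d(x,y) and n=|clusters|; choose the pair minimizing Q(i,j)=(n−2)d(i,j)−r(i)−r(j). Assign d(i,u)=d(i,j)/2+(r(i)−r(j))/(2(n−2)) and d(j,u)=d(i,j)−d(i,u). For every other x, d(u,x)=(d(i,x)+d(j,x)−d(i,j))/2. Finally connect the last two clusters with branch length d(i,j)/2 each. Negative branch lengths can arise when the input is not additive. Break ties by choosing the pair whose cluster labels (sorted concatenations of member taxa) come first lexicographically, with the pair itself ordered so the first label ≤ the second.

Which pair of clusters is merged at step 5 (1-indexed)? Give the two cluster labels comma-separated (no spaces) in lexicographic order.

step 1: merge (L,Z) at d=4, Q=-278; branch lengths L→8/3, Z→4/3; new cluster LZ
  updated: d(C,LZ)=22, d(H,LZ)=57/2, d(LZ,P)=27/2, d(LZ,Q)=19, d(LZ,U)=51/2, d(LZ,V)=53/2
step 2: merge (H,P) at d=2, Q=-198; branch lengths H→39/10, P→-19/10; new cluster HP
  updated: d(C,HP)=21, d(HP,LZ)=20, d(HP,Q)=13, d(HP,U)=47/2, d(HP,V)=39/2
step 3: merge (C,V) at d=3, Q=-149; branch lengths C→15/8, V→9/8; new cluster CV
  updated: d(CV,HP)=75/4, d(CV,LZ)=91/4, d(CV,Q)=31/2, d(CV,U)=29/2
step 4: merge (CV,U) at d=29/2, Q=-215/2; branch lengths CV→71/12, U→103/12; new cluster CUV
  updated: d(CUV,HP)=111/8, d(CUV,LZ)=135/8, d(CUV,Q)=17/2
step 5: merge (CUV,Q) at d=17/2, Q=-251/4; branch lengths CUV→63/16, Q→73/16; new cluster CQUV
  updated: d(CQUV,HP)=147/16, d(CQUV,LZ)=219/16
step 6: merge (CQUV,HP) at d=147/16, Q=-343/8; branch lengths CQUV→23/16, HP→31/4; new cluster CHPQUV
  updated: d(CHPQUV,LZ)=49/4
step 7: merge (CHPQUV,LZ) at d=49/4; branch lengths CHPQUV→49/8, LZ→49/8; new cluster CHLPQUVZ
final tree: (((((C:15/8,V:9/8):71/12,U:103/12):63/16,Q:73/16):23/16,(H:39/10,P:-19/10):31/4):49/8,(L:8/3,Z:4/3):49/8)
total length: 855/16

CUV,Q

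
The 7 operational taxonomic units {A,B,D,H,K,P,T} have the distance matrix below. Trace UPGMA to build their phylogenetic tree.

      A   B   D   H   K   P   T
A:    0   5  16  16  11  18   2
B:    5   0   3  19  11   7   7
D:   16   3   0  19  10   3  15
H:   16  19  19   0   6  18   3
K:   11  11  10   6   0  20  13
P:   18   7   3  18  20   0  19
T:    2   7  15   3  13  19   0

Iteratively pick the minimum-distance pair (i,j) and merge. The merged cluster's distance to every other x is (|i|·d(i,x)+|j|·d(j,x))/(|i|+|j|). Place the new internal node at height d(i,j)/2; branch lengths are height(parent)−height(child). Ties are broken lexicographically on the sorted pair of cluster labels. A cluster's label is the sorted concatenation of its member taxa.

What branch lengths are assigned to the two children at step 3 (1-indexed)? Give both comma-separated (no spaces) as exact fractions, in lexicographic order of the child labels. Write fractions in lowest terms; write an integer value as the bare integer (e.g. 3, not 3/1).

iteration 1: select A,T (d=2); attach at lengths (1, 1); label the merged cluster AT
  updated: d(AT,B)=6, d(AT,D)=31/2, d(AT,H)=19/2, d(AT,K)=12, d(AT,P)=37/2
iteration 2: select B,D (d=3); attach at lengths (3/2, 3/2); label the merged cluster BD
  updated: d(AT,BD)=43/4, d(BD,H)=19, d(BD,K)=21/2, d(BD,P)=5
iteration 3: select BD,P (d=5); attach at lengths (1, 5/2); label the merged cluster BDP
  updated: d(AT,BDP)=40/3, d(BDP,H)=56/3, d(BDP,K)=41/3
iteration 4: select H,K (d=6); attach at lengths (3, 3); label the merged cluster HK
  updated: d(AT,HK)=43/4, d(BDP,HK)=97/6
iteration 5: select AT,HK (d=43/4); attach at lengths (35/8, 19/8); label the merged cluster AHKT
  updated: d(AHKT,BDP)=59/4
iteration 6: select AHKT,BDP (d=59/4); attach at lengths (2, 39/8); label the merged cluster ABDHKPT
final tree: (((A:1,T:1):35/8,(H:3,K:3):19/8):2,((B:3/2,D:3/2):1,P:5/2):39/8)
total length: 225/8

1,5/2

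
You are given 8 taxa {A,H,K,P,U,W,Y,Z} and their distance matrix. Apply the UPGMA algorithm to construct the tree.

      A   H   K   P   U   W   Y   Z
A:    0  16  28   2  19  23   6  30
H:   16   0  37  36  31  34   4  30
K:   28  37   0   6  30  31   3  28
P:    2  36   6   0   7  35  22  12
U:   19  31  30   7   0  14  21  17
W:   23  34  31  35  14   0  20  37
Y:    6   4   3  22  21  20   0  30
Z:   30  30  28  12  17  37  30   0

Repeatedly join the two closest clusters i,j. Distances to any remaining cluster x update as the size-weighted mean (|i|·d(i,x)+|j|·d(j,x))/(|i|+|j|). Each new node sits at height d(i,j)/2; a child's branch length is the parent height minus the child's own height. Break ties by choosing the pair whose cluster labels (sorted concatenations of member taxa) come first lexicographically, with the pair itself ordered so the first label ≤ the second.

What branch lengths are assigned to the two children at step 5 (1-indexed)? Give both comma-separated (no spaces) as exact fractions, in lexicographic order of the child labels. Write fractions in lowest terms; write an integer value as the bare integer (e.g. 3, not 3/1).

137/60,117/10

step 1: merge (A,P) at d=2; branch lengths A→1, P→1; new cluster AP
  updated: d(AP,H)=26, d(AP,K)=17, d(AP,U)=13, d(AP,W)=29, d(AP,Y)=14, d(AP,Z)=21
step 2: merge (K,Y) at d=3; branch lengths K→3/2, Y→3/2; new cluster KY
  updated: d(AP,KY)=31/2, d(H,KY)=41/2, d(KY,U)=51/2, d(KY,W)=51/2, d(KY,Z)=29
step 3: merge (AP,U) at d=13; branch lengths AP→11/2, U→13/2; new cluster APU
  updated: d(APU,H)=83/3, d(APU,KY)=113/6, d(APU,W)=24, d(APU,Z)=59/3
step 4: merge (APU,KY) at d=113/6; branch lengths APU→35/12, KY→95/12; new cluster AKPUY
  updated: d(AKPUY,H)=124/5, d(AKPUY,W)=123/5, d(AKPUY,Z)=117/5
step 5: merge (AKPUY,Z) at d=117/5; branch lengths AKPUY→137/60, Z→117/10; new cluster AKPUYZ
  updated: d(AKPUYZ,H)=77/3, d(AKPUYZ,W)=80/3
step 6: merge (AKPUYZ,H) at d=77/3; branch lengths AKPUYZ→17/15, H→77/6; new cluster AHKPUYZ
  updated: d(AHKPUYZ,W)=194/7
step 7: merge (AHKPUYZ,W) at d=194/7; branch lengths AHKPUYZ→43/42, W→97/7; new cluster AHKPUWYZ
final tree: ((((((A:1,P:1):11/2,U:13/2):35/12,(K:3/2,Y:3/2):95/12):137/60,Z:117/10):17/15,H:77/6):43/42,W:97/7)
total length: 9893/140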